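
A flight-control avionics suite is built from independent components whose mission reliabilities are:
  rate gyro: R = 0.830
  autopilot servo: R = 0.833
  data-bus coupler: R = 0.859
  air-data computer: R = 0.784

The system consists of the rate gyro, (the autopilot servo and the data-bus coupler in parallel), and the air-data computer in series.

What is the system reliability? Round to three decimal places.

0.635

Parallel (autopilot servo and data-bus coupler): 1 − (1 − 0.83300)(1 − 0.85900) = 0.97645
Series (rate gyro, [0.97645], and air-data computer): 0.83000 × 0.97645 × 0.78400 = 0.635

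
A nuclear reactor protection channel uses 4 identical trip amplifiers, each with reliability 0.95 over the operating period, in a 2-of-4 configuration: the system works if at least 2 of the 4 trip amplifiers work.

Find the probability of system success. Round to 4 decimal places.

R = Σ_{i=2}^{4} C(4,i) p^i (1−p)^{4−i} with p = 0.95
C(4,2)·0.95^2·0.05^2 = 0.013538
C(4,3)·0.95^3·0.05^1 = 0.171475
C(4,4)·0.95^4·0.05^0 = 0.814506
Sum = 0.9995

0.9995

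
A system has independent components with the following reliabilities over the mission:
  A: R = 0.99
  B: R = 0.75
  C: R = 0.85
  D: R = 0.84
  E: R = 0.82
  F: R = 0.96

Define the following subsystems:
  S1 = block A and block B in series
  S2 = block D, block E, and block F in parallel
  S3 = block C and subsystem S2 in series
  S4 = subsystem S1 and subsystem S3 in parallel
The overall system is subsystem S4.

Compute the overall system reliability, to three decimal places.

0.961

Series (A and B): 0.99000 × 0.75000 = 0.74250
Parallel (D, E, and F): 1 − (1 − 0.84000)(1 − 0.82000)(1 − 0.96000) = 0.99885
Series (C and [0.99885]): 0.85000 × 0.99885 = 0.84902
Parallel ([0.74250] and [0.84902]): 1 − (1 − 0.74250)(1 − 0.84902) = 0.961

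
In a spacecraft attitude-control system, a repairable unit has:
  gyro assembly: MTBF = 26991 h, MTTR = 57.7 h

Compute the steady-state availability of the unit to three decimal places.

0.998

A(gyro assembly) = MTBF/(MTBF+MTTR) = 26991/(26991+57.7) = 0.998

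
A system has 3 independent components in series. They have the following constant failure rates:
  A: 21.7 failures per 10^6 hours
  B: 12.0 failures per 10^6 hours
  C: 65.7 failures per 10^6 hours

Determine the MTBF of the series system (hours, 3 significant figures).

Series of exponential components: λ_sys = Σ λ_i
λ_sys = 0.0000217 + 0.0000120 + 0.0000657 = 9.9400e-05 /h
MTBF = 1 / λ_sys = 10100 h

10100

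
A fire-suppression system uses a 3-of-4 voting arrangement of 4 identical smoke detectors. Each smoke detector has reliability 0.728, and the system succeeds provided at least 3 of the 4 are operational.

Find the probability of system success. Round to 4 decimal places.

R = Σ_{i=3}^{4} C(4,i) p^i (1−p)^{4−i} with p = 0.728
C(4,3)·0.728^3·0.272^1 = 0.419781
C(4,4)·0.728^4·0.272^0 = 0.280883
Sum = 0.7007

0.7007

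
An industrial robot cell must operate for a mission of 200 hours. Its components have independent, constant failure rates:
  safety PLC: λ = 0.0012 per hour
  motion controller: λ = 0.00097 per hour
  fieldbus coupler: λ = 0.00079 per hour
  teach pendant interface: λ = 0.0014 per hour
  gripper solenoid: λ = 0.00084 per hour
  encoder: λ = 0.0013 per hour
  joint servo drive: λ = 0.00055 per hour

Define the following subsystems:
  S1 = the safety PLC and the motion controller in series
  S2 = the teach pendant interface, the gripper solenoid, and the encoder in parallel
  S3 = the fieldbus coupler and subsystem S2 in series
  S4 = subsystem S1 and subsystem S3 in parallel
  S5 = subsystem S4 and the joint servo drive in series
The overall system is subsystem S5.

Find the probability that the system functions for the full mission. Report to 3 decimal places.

R(safety PLC) = exp(−0.0012 × 200) = 0.78663
R(motion controller) = exp(−0.00097 × 200) = 0.82366
R(fieldbus coupler) = exp(−0.00079 × 200) = 0.85385
R(teach pendant interface) = exp(−0.0014 × 200) = 0.75578
R(gripper solenoid) = exp(−0.00084 × 200) = 0.84535
R(encoder) = exp(−0.0013 × 200) = 0.77105
R(joint servo drive) = exp(−0.00055 × 200) = 0.89583
Series (safety PLC and motion controller): 0.78663 × 0.82366 = 0.64792
Parallel (teach pendant interface, gripper solenoid, and encoder): 1 − (1 − 0.75578)(1 − 0.84535)(1 − 0.77105) = 0.99135
Series (fieldbus coupler and [0.99135]): 0.85385 × 0.99135 = 0.84646
Parallel ([0.64792] and [0.84646]): 1 − (1 − 0.64792)(1 − 0.84646) = 0.94594
Series ([0.94594] and joint servo drive): 0.94594 × 0.89583 = 0.847

0.847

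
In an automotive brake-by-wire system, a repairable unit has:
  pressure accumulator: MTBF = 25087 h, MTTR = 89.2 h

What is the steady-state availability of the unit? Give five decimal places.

A(pressure accumulator) = MTBF/(MTBF+MTTR) = 25087/(25087+89.2) = 0.99646

0.99646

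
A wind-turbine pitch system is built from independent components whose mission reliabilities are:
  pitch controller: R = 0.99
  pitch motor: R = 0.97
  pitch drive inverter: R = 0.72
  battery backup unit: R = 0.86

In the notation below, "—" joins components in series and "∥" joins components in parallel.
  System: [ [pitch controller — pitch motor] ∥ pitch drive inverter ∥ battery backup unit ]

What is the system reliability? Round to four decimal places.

Series (pitch controller and pitch motor): 0.990000 × 0.970000 = 0.960300
Parallel ([0.960300], pitch drive inverter, and battery backup unit): 1 − (1 − 0.960300)(1 − 0.720000)(1 − 0.860000) = 0.9984

0.9984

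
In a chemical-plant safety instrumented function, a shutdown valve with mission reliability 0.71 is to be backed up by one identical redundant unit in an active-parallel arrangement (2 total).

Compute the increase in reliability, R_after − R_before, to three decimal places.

R_before = 0.71
R_after = 1 − (1 − 0.71)^2 = 0.916
ΔR = 0.916 − 0.71 = 0.206

0.206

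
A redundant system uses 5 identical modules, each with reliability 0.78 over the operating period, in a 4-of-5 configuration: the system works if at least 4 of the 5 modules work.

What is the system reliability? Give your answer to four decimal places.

R = Σ_{i=4}^{5} C(5,i) p^i (1−p)^{5−i} with p = 0.78
C(5,4)·0.78^4·0.22^1 = 0.407166
C(5,5)·0.78^5·0.22^0 = 0.288717
Sum = 0.6959

0.6959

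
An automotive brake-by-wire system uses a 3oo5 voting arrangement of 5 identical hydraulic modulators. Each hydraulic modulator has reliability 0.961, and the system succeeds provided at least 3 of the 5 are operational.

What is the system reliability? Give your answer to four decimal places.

R = Σ_{i=3}^{5} C(5,i) p^i (1−p)^{5−i} with p = 0.961
C(5,3)·0.961^3·0.039^2 = 0.013499
C(5,4)·0.961^4·0.039^1 = 0.166314
C(5,5)·0.961^5·0.039^0 = 0.819628
Sum = 0.9994

0.9994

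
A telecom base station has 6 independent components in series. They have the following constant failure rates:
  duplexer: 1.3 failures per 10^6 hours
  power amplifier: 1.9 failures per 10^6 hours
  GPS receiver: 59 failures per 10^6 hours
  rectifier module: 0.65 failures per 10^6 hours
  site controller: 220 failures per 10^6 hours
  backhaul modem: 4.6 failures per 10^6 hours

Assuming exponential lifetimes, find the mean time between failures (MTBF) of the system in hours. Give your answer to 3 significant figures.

3480

Series of exponential components: λ_sys = Σ λ_i
λ_sys = 0.0000013 + 0.0000019 + 0.000059 + 0.00000065 + 0.00022 + 0.0000046 = 2.8745e-04 /h
MTBF = 1 / λ_sys = 3480 h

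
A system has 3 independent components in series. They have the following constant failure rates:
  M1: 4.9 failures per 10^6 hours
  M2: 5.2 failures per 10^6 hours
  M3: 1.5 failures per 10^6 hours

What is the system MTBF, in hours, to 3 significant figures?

Series of exponential components: λ_sys = Σ λ_i
λ_sys = 0.0000049 + 0.0000052 + 0.0000015 = 1.1600e-05 /h
MTBF = 1 / λ_sys = 86200 h

86200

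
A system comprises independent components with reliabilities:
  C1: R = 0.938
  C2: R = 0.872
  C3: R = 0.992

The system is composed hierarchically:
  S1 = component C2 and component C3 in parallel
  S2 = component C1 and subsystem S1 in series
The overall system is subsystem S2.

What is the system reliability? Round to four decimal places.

0.9370

Parallel (C2 and C3): 1 − (1 − 0.872000)(1 − 0.992000) = 0.998976
Series (C1 and [0.998976]): 0.938000 × 0.998976 = 0.9370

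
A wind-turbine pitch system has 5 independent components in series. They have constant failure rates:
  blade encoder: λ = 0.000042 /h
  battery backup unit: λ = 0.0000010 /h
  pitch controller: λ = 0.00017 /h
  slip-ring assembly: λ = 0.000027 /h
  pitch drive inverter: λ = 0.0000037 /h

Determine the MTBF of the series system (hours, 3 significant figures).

4100

Series of exponential components: λ_sys = Σ λ_i
λ_sys = 0.000042 + 0.0000010 + 0.00017 + 0.000027 + 0.0000037 = 2.4370e-04 /h
MTBF = 1 / λ_sys = 4100 h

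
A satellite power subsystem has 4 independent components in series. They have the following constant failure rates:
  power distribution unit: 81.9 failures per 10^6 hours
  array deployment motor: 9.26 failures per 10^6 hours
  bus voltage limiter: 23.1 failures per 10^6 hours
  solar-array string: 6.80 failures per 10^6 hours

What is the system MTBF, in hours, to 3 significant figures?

Series of exponential components: λ_sys = Σ λ_i
λ_sys = 0.0000819 + 0.00000926 + 0.0000231 + 0.00000680 = 1.2106e-04 /h
MTBF = 1 / λ_sys = 8260 h

8260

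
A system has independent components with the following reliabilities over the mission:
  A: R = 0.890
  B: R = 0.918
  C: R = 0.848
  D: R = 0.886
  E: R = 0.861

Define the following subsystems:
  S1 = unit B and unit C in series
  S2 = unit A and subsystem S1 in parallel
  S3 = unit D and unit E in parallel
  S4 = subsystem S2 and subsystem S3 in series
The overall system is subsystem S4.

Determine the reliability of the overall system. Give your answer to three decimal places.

Series (B and C): 0.91800 × 0.84800 = 0.77846
Parallel (A and [0.77846]): 1 − (1 − 0.89000)(1 − 0.77846) = 0.97563
Parallel (D and E): 1 − (1 − 0.88600)(1 − 0.86100) = 0.98415
Series ([0.97563] and [0.98415]): 0.97563 × 0.98415 = 0.960

0.960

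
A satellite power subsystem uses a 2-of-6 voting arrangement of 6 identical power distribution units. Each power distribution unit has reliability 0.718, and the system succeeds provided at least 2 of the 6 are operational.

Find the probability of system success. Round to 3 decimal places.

R = Σ_{i=2}^{6} C(6,i) p^i (1−p)^{6−i} with p = 0.718
C(6,2)·0.718^2·0.282^4 = 0.04890
C(6,3)·0.718^3·0.282^3 = 0.16602
C(6,4)·0.718^4·0.282^2 = 0.31702
C(6,5)·0.718^5·0.282^1 = 0.32287
C(6,6)·0.718^6·0.282^0 = 0.13701
Sum = 0.992

0.992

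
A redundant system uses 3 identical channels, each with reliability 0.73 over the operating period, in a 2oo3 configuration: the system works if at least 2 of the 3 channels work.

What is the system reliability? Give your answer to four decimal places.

0.8207

R = Σ_{i=2}^{3} C(3,i) p^i (1−p)^{3−i} with p = 0.73
C(3,2)·0.73^2·0.27^1 = 0.431649
C(3,3)·0.73^3·0.27^0 = 0.389017
Sum = 0.8207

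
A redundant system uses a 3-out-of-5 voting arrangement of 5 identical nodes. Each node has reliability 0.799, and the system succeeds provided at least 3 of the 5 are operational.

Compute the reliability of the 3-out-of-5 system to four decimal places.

R = Σ_{i=3}^{5} C(5,i) p^i (1−p)^{5−i} with p = 0.799
C(5,3)·0.799^3·0.201^2 = 0.206078
C(5,4)·0.799^4·0.201^1 = 0.409594
C(5,5)·0.799^5·0.201^0 = 0.325637
Sum = 0.9413

0.9413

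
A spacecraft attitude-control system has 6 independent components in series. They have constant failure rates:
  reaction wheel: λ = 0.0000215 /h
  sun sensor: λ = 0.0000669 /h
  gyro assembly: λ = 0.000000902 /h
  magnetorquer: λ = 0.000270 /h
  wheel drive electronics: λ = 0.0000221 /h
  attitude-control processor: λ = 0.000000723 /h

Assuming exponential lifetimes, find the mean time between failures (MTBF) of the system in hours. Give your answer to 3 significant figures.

Series of exponential components: λ_sys = Σ λ_i
λ_sys = 0.0000215 + 0.0000669 + 0.000000902 + 0.000270 + 0.0000221 + 0.000000723 = 3.8212e-04 /h
MTBF = 1 / λ_sys = 2620 h

2620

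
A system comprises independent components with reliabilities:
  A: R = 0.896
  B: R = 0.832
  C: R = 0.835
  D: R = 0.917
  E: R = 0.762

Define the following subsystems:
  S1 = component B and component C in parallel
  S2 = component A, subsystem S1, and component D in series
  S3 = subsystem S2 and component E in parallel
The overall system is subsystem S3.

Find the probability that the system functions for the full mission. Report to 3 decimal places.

0.952

Parallel (B and C): 1 − (1 − 0.83200)(1 − 0.83500) = 0.97228
Series (A, [0.97228], and D): 0.89600 × 0.97228 × 0.91700 = 0.79886
Parallel ([0.79886] and E): 1 − (1 − 0.79886)(1 − 0.76200) = 0.952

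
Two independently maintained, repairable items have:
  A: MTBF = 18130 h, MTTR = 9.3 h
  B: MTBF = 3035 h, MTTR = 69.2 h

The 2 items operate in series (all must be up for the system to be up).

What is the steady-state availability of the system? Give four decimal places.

A(A) = MTBF/(MTBF+MTTR) = 18130/(18130+9.3) = 0.999487
A(B) = MTBF/(MTBF+MTTR) = 3035/(3035+69.2) = 0.977708
Series availability: 0.999487 × 0.977708 = 0.9772

0.9772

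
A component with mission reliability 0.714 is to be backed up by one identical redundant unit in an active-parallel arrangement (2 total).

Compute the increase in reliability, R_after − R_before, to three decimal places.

R_before = 0.714
R_after = 1 − (1 − 0.714)^2 = 0.918
ΔR = 0.918 − 0.714 = 0.204

0.204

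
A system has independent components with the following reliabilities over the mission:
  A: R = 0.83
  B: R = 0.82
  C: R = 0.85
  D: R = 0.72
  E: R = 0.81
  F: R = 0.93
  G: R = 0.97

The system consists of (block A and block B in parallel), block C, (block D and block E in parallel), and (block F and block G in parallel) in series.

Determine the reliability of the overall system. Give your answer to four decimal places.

Parallel (A and B): 1 − (1 − 0.830000)(1 − 0.820000) = 0.969400
Parallel (D and E): 1 − (1 − 0.720000)(1 − 0.810000) = 0.946800
Parallel (F and G): 1 − (1 − 0.930000)(1 − 0.970000) = 0.997900
Series ([0.969400], C, [0.946800], and [0.997900]): 0.969400 × 0.850000 × 0.946800 × 0.997900 = 0.7785

0.7785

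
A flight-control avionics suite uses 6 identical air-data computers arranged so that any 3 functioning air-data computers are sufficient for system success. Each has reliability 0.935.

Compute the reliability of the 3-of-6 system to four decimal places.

R = Σ_{i=3}^{6} C(6,i) p^i (1−p)^{6−i} with p = 0.935
C(6,3)·0.935^3·0.065^3 = 0.004490
C(6,4)·0.935^4·0.065^2 = 0.048436
C(6,5)·0.935^5·0.065^1 = 0.278691
C(6,6)·0.935^6·0.065^0 = 0.668143
Sum = 0.9998

0.9998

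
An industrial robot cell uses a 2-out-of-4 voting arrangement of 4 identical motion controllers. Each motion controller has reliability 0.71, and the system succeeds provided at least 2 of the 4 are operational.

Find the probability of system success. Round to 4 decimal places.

0.9237

R = Σ_{i=2}^{4} C(4,i) p^i (1−p)^{4−i} with p = 0.71
C(4,2)·0.71^2·0.29^2 = 0.254369
C(4,3)·0.71^3·0.29^1 = 0.415177
C(4,4)·0.71^4·0.29^0 = 0.254117
Sum = 0.9237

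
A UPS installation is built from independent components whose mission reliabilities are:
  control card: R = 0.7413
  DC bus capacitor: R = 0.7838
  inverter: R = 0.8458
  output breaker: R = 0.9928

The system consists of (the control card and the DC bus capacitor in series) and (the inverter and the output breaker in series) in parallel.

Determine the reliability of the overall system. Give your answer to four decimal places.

0.9328

Series (control card and DC bus capacitor): 0.741300 × 0.783800 = 0.581031
Series (inverter and output breaker): 0.845800 × 0.992800 = 0.839710
Parallel ([0.581031] and [0.839710]): 1 − (1 − 0.581031)(1 − 0.839710) = 0.9328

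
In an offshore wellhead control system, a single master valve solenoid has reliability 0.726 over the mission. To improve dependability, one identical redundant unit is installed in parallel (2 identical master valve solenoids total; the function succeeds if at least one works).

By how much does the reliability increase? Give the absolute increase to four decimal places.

R_before = 0.726
R_after = 1 − (1 − 0.726)^2 = 0.9249
ΔR = 0.9249 − 0.726 = 0.1989

0.1989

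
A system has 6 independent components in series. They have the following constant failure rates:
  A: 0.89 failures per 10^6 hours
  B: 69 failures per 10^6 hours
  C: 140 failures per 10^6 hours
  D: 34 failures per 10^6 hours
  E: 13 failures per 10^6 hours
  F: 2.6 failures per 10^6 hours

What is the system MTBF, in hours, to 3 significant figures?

Series of exponential components: λ_sys = Σ λ_i
λ_sys = 0.00000089 + 0.000069 + 0.00014 + 0.000034 + 0.000013 + 0.0000026 = 2.5949e-04 /h
MTBF = 1 / λ_sys = 3850 h

3850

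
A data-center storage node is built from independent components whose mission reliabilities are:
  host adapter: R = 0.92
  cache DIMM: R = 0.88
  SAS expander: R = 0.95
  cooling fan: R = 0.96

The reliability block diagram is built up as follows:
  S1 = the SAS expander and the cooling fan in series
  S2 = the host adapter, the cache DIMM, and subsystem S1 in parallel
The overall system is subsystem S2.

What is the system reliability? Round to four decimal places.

Series (SAS expander and cooling fan): 0.950000 × 0.960000 = 0.912000
Parallel (host adapter, cache DIMM, and [0.912000]): 1 − (1 − 0.920000)(1 − 0.880000)(1 − 0.912000) = 0.9992

0.9992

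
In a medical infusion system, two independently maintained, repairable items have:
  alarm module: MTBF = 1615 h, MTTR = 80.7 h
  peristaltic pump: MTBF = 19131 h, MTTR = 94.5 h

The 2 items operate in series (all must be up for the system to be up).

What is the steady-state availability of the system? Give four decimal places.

0.9477

A(alarm module) = MTBF/(MTBF+MTTR) = 1615/(1615+80.7) = 0.952409
A(peristaltic pump) = MTBF/(MTBF+MTTR) = 19131/(19131+94.5) = 0.995085
Series availability: 0.952409 × 0.995085 = 0.9477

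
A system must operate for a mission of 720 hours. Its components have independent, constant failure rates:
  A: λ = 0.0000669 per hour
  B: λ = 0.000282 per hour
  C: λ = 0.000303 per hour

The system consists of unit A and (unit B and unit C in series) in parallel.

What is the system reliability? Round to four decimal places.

R(A) = exp(−0.0000669 × 720) = 0.952974
R(B) = exp(−0.000282 × 720) = 0.816246
R(C) = exp(−0.000303 × 720) = 0.803997
Series (B and C): 0.816246 × 0.803997 = 0.656259
Parallel (A and [0.656259]): 1 − (1 − 0.952974)(1 − 0.656259) = 0.9838

0.9838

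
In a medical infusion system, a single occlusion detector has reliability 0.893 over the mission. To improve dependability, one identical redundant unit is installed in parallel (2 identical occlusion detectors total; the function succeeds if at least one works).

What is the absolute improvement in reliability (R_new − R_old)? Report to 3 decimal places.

R_before = 0.893
R_after = 1 − (1 − 0.893)^2 = 0.989
ΔR = 0.989 − 0.893 = 0.096

0.096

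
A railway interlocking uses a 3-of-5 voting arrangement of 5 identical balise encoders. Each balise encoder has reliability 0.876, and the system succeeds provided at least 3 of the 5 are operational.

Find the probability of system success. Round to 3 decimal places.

R = Σ_{i=3}^{5} C(5,i) p^i (1−p)^{5−i} with p = 0.876
C(5,3)·0.876^3·0.124^2 = 0.10336
C(5,4)·0.876^4·0.124^1 = 0.36510
C(5,5)·0.876^5·0.124^0 = 0.51585
Sum = 0.984

0.984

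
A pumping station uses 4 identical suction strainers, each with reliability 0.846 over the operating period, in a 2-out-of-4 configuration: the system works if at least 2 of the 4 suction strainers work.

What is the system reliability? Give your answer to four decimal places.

0.9871

R = Σ_{i=2}^{4} C(4,i) p^i (1−p)^{4−i} with p = 0.846
C(4,2)·0.846^2·0.154^2 = 0.101844
C(4,3)·0.846^3·0.154^1 = 0.372985
C(4,4)·0.846^4·0.154^0 = 0.512249
Sum = 0.9871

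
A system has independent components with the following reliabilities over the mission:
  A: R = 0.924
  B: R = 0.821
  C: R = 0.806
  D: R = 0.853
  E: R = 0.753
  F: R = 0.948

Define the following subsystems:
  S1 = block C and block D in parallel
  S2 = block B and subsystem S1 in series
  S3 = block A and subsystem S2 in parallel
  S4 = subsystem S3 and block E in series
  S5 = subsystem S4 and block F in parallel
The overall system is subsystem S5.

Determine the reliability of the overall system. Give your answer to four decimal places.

Parallel (C and D): 1 − (1 − 0.806000)(1 − 0.853000) = 0.971482
Series (B and [0.971482]): 0.821000 × 0.971482 = 0.797587
Parallel (A and [0.797587]): 1 − (1 − 0.924000)(1 − 0.797587) = 0.984617
Series ([0.984617] and E): 0.984617 × 0.753000 = 0.741417
Parallel ([0.741417] and F): 1 − (1 − 0.741417)(1 − 0.948000) = 0.9866

0.9866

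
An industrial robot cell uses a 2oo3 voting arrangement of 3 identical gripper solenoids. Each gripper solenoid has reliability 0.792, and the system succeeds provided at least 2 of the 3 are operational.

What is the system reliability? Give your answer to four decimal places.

R = Σ_{i=2}^{3} C(3,i) p^i (1−p)^{3−i} with p = 0.792
C(3,2)·0.792^2·0.208^1 = 0.391413
C(3,3)·0.792^3·0.208^0 = 0.496793
Sum = 0.8882

0.8882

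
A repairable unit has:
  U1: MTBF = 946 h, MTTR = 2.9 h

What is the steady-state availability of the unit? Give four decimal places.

0.9969

A(U1) = MTBF/(MTBF+MTTR) = 946/(946+2.9) = 0.9969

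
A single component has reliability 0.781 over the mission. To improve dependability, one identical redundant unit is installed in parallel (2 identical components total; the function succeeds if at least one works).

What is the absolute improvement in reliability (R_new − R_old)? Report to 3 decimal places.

0.171

R_before = 0.781
R_after = 1 − (1 − 0.781)^2 = 0.952
ΔR = 0.952 − 0.781 = 0.171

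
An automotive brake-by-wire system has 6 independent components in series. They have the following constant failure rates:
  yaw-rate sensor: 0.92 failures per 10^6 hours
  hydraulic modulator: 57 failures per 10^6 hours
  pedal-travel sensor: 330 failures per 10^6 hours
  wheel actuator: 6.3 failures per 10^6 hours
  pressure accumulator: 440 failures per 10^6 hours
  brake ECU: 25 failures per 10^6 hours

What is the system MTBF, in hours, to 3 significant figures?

Series of exponential components: λ_sys = Σ λ_i
λ_sys = 0.00000092 + 0.000057 + 0.00033 + 0.0000063 + 0.00044 + 0.000025 = 8.5922e-04 /h
MTBF = 1 / λ_sys = 1160 h

1160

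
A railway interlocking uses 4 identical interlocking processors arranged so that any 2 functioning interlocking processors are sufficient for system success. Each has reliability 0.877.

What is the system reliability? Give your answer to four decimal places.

R = Σ_{i=2}^{4} C(4,i) p^i (1−p)^{4−i} with p = 0.877
C(4,2)·0.877^2·0.123^2 = 0.069817
C(4,3)·0.877^3·0.123^1 = 0.331867
C(4,4)·0.877^4·0.123^0 = 0.591559
Sum = 0.9932

0.9932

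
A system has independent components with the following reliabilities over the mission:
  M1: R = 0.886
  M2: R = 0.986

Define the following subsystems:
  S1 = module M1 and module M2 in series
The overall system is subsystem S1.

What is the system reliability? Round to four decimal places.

Series (M1 and M2): 0.886000 × 0.986000 = 0.8736

0.8736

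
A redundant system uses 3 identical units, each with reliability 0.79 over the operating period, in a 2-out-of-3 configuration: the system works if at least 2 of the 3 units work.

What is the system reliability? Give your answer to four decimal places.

R = Σ_{i=2}^{3} C(3,i) p^i (1−p)^{3−i} with p = 0.79
C(3,2)·0.79^2·0.21^1 = 0.393183
C(3,3)·0.79^3·0.21^0 = 0.493039
Sum = 0.8862

0.8862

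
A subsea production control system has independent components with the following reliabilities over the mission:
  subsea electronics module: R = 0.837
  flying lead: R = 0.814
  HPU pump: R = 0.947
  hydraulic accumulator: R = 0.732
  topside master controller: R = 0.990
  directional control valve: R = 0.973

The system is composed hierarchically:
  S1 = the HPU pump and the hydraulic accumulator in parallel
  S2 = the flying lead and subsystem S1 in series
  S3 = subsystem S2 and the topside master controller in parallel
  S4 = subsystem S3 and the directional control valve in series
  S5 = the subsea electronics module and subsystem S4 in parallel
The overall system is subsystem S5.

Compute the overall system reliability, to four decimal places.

0.9953

Parallel (HPU pump and hydraulic accumulator): 1 − (1 − 0.947000)(1 − 0.732000) = 0.985796
Series (flying lead and [0.985796]): 0.814000 × 0.985796 = 0.802438
Parallel ([0.802438] and topside master controller): 1 − (1 − 0.802438)(1 − 0.990000) = 0.998024
Series ([0.998024] and directional control valve): 0.998024 × 0.973000 = 0.971077
Parallel (subsea electronics module and [0.971077]): 1 − (1 − 0.837000)(1 − 0.971077) = 0.9953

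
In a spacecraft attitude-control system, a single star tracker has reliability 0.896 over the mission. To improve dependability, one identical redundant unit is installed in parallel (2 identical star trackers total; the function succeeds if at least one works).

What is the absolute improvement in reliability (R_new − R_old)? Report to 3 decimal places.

R_before = 0.896
R_after = 1 − (1 − 0.896)^2 = 0.989
ΔR = 0.989 − 0.896 = 0.093

0.093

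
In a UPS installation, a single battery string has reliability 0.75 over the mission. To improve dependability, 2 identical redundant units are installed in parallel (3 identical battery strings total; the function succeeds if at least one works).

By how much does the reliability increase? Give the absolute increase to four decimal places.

0.2344

R_before = 0.75
R_after = 1 − (1 − 0.75)^3 = 0.9844
ΔR = 0.9844 − 0.75 = 0.2344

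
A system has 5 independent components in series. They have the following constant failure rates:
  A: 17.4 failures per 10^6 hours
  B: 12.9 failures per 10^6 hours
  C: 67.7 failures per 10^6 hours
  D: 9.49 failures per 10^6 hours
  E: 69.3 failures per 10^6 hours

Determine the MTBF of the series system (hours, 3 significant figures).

Series of exponential components: λ_sys = Σ λ_i
λ_sys = 0.0000174 + 0.0000129 + 0.0000677 + 0.00000949 + 0.0000693 = 1.7679e-04 /h
MTBF = 1 / λ_sys = 5660 h

5660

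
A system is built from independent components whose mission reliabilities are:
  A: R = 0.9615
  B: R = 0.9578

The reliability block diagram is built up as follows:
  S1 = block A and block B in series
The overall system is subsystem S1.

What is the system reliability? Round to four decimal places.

Series (A and B): 0.961500 × 0.957800 = 0.9209

0.9209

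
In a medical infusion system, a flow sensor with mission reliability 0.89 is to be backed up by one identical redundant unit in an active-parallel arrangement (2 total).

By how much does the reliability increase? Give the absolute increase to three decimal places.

R_before = 0.89
R_after = 1 − (1 − 0.89)^2 = 0.988
ΔR = 0.988 − 0.89 = 0.098

0.098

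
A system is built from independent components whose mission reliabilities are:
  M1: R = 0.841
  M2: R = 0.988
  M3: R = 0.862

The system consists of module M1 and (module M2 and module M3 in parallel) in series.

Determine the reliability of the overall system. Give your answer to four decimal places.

Parallel (M2 and M3): 1 − (1 − 0.988000)(1 − 0.862000) = 0.998344
Series (M1 and [0.998344]): 0.841000 × 0.998344 = 0.8396

0.8396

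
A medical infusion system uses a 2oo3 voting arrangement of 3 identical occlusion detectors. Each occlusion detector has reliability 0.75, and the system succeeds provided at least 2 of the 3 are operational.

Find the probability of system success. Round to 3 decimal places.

0.844

R = Σ_{i=2}^{3} C(3,i) p^i (1−p)^{3−i} with p = 0.75
C(3,2)·0.75^2·0.25^1 = 0.42188
C(3,3)·0.75^3·0.25^0 = 0.42188
Sum = 0.844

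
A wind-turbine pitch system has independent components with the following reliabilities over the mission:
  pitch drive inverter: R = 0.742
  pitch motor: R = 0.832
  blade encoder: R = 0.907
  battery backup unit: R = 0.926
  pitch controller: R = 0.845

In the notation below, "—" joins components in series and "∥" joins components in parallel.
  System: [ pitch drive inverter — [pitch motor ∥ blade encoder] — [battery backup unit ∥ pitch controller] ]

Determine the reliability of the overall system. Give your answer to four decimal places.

0.7220

Parallel (pitch motor and blade encoder): 1 − (1 − 0.832000)(1 − 0.907000) = 0.984376
Parallel (battery backup unit and pitch controller): 1 − (1 − 0.926000)(1 − 0.845000) = 0.988530
Series (pitch drive inverter, [0.984376], and [0.988530]): 0.742000 × 0.984376 × 0.988530 = 0.7220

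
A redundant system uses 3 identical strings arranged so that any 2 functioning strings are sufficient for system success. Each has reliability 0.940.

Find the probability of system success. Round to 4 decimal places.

R = Σ_{i=2}^{3} C(3,i) p^i (1−p)^{3−i} with p = 0.940
C(3,2)·0.940^2·0.060^1 = 0.159048
C(3,3)·0.940^3·0.060^0 = 0.830584
Sum = 0.9896

0.9896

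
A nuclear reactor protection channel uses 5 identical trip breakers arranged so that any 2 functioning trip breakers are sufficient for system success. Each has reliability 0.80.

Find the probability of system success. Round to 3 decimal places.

0.993

R = Σ_{i=2}^{5} C(5,i) p^i (1−p)^{5−i} with p = 0.80
C(5,2)·0.80^2·0.20^3 = 0.05120
C(5,3)·0.80^3·0.20^2 = 0.20480
C(5,4)·0.80^4·0.20^1 = 0.40960
C(5,5)·0.80^5·0.20^0 = 0.32768
Sum = 0.993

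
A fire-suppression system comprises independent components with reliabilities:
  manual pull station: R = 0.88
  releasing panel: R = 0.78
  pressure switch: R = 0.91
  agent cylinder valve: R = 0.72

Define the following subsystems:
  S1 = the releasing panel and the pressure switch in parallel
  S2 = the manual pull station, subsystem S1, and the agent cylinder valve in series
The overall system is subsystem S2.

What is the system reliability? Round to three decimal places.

Parallel (releasing panel and pressure switch): 1 − (1 − 0.78000)(1 − 0.91000) = 0.98020
Series (manual pull station, [0.98020], and agent cylinder valve): 0.88000 × 0.98020 × 0.72000 = 0.621

0.621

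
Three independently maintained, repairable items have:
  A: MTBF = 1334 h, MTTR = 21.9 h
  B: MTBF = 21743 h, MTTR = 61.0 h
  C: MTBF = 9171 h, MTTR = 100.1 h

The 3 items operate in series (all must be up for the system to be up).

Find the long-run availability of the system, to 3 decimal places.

0.971

A(A) = MTBF/(MTBF+MTTR) = 1334/(1334+21.9) = 0.983848
A(B) = MTBF/(MTBF+MTTR) = 21743/(21743+61.0) = 0.997202
A(C) = MTBF/(MTBF+MTTR) = 9171/(9171+100.1) = 0.989203
Series availability: 0.983848 × 0.997202 × 0.989203 = 0.971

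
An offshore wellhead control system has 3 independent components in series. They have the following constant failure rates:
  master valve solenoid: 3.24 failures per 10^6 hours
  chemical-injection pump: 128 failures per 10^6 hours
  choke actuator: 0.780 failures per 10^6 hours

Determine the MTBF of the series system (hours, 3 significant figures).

Series of exponential components: λ_sys = Σ λ_i
λ_sys = 0.00000324 + 0.000128 + 0.000000780 = 1.3202e-04 /h
MTBF = 1 / λ_sys = 7570 h

7570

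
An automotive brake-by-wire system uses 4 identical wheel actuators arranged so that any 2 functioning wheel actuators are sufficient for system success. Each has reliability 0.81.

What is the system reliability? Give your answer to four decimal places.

0.9765

R = Σ_{i=2}^{4} C(4,i) p^i (1−p)^{4−i} with p = 0.81
C(4,2)·0.81^2·0.19^2 = 0.142111
C(4,3)·0.81^3·0.19^1 = 0.403895
C(4,4)·0.81^4·0.19^0 = 0.430467
Sum = 0.9765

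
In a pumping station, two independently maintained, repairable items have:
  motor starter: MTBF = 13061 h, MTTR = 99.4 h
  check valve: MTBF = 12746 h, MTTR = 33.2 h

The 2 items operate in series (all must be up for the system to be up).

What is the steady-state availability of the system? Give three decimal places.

0.990

A(motor starter) = MTBF/(MTBF+MTTR) = 13061/(13061+99.4) = 0.992447
A(check valve) = MTBF/(MTBF+MTTR) = 12746/(12746+33.2) = 0.997402
Series availability: 0.992447 × 0.997402 = 0.990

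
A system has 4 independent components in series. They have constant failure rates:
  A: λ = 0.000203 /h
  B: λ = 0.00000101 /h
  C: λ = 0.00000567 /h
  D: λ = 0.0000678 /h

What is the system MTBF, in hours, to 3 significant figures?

3600

Series of exponential components: λ_sys = Σ λ_i
λ_sys = 0.000203 + 0.00000101 + 0.00000567 + 0.0000678 = 2.7748e-04 /h
MTBF = 1 / λ_sys = 3600 h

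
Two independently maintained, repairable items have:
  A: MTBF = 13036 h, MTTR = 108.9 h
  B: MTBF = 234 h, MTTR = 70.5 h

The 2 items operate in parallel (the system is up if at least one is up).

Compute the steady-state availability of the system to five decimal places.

A(A) = MTBF/(MTBF+MTTR) = 13036/(13036+108.9) = 0.991715
A(B) = MTBF/(MTBF+MTTR) = 234/(234+70.5) = 0.768473
Parallel availability: 1 − (1 − 0.991715)(1 − 0.768473) = 0.99808

0.99808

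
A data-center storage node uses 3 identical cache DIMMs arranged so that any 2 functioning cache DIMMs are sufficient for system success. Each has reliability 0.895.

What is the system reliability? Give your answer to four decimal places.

R = Σ_{i=2}^{3} C(3,i) p^i (1−p)^{3−i} with p = 0.895
C(3,2)·0.895^2·0.105^1 = 0.252323
C(3,3)·0.895^3·0.105^0 = 0.716917
Sum = 0.9692

0.9692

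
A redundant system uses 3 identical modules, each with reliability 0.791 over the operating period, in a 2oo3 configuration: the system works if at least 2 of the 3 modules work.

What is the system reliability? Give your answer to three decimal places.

0.887

R = Σ_{i=2}^{3} C(3,i) p^i (1−p)^{3−i} with p = 0.791
C(3,2)·0.791^2·0.209^1 = 0.39230
C(3,3)·0.791^3·0.209^0 = 0.49491
Sum = 0.887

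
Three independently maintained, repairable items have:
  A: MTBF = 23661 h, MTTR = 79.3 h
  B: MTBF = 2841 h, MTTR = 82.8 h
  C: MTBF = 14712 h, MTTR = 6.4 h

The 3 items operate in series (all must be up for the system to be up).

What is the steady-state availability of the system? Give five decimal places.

0.96801

A(A) = MTBF/(MTBF+MTTR) = 23661/(23661+79.3) = 0.996660
A(B) = MTBF/(MTBF+MTTR) = 2841/(2841+82.8) = 0.971681
A(C) = MTBF/(MTBF+MTTR) = 14712/(14712+6.4) = 0.999565
Series availability: 0.996660 × 0.971681 × 0.999565 = 0.96801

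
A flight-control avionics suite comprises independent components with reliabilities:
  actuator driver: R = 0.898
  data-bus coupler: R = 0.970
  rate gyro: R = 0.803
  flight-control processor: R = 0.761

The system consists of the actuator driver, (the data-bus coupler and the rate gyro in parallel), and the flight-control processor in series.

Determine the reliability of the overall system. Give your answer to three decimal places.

Parallel (data-bus coupler and rate gyro): 1 − (1 − 0.97000)(1 − 0.80300) = 0.99409
Series (actuator driver, [0.99409], and flight-control processor): 0.89800 × 0.99409 × 0.76100 = 0.679

0.679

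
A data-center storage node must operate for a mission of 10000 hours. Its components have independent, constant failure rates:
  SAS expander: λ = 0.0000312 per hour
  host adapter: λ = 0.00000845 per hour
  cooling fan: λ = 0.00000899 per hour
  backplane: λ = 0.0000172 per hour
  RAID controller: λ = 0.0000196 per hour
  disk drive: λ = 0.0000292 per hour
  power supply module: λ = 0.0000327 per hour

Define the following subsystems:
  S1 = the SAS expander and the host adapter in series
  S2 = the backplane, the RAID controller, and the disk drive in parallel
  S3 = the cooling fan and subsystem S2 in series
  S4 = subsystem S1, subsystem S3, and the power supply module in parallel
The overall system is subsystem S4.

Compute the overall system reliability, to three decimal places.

0.992

R(SAS expander) = exp(−0.0000312 × 10000) = 0.73198
R(host adapter) = exp(−0.00000845 × 10000) = 0.91897
R(cooling fan) = exp(−0.00000899 × 10000) = 0.91402
R(backplane) = exp(−0.0000172 × 10000) = 0.84198
R(RAID controller) = exp(−0.0000196 × 10000) = 0.82201
R(disk drive) = exp(−0.0000292 × 10000) = 0.74677
R(power supply module) = exp(−0.0000327 × 10000) = 0.72108
Series (SAS expander and host adapter): 0.73198 × 0.91897 = 0.67267
Parallel (backplane, RAID controller, and disk drive): 1 − (1 − 0.84198)(1 − 0.82201)(1 − 0.74677) = 0.99288
Series (cooling fan and [0.99288]): 0.91402 × 0.99288 = 0.90751
Parallel ([0.67267], [0.90751], and power supply module): 1 − (1 − 0.67267)(1 − 0.90751)(1 − 0.72108) = 0.992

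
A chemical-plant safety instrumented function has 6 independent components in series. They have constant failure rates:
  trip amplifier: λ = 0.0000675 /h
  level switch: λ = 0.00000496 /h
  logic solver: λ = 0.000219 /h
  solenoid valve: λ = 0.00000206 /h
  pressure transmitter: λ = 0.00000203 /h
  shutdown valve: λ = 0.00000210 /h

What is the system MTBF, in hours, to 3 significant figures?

3360

Series of exponential components: λ_sys = Σ λ_i
λ_sys = 0.0000675 + 0.00000496 + 0.000219 + 0.00000206 + 0.00000203 + 0.00000210 = 2.9765e-04 /h
MTBF = 1 / λ_sys = 3360 h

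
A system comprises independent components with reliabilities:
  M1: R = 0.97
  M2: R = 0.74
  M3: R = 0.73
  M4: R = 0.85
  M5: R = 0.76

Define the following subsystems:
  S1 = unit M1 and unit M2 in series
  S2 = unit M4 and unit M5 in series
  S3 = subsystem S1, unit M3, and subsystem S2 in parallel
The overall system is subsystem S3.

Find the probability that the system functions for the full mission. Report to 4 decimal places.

Series (M1 and M2): 0.970000 × 0.740000 = 0.717800
Series (M4 and M5): 0.850000 × 0.760000 = 0.646000
Parallel ([0.717800], M3, and [0.646000]): 1 − (1 − 0.717800)(1 − 0.730000)(1 − 0.646000) = 0.9730

0.9730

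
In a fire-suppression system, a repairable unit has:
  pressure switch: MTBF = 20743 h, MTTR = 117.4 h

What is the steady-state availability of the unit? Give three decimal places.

A(pressure switch) = MTBF/(MTBF+MTTR) = 20743/(20743+117.4) = 0.994

0.994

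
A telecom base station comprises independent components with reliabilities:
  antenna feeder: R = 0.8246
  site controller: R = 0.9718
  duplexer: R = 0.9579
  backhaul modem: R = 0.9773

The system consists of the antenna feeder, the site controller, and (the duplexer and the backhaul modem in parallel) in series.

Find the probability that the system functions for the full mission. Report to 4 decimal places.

Parallel (duplexer and backhaul modem): 1 − (1 − 0.957900)(1 − 0.977300) = 0.999044
Series (antenna feeder, site controller, and [0.999044]): 0.824600 × 0.971800 × 0.999044 = 0.8006

0.8006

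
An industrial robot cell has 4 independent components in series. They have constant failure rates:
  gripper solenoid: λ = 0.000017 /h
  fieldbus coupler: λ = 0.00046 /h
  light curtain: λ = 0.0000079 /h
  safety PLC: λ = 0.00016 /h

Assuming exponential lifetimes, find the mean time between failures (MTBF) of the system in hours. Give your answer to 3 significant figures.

Series of exponential components: λ_sys = Σ λ_i
λ_sys = 0.000017 + 0.00046 + 0.0000079 + 0.00016 = 6.4490e-04 /h
MTBF = 1 / λ_sys = 1550 h

1550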